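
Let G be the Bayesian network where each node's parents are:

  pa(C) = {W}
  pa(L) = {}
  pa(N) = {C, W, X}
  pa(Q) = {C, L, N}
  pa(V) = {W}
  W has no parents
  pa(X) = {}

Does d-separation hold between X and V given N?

No

Enumerating the 3 paths from X to V and testing each for blocking by {N}:
Path 1: X → N → Q ← C ← W → V
  N is a chain here and N is conditioned on, so the path is blocked at N.
Path 2: X → N ← C ← W → V
  N is a collider and N is conditioned on, which opens it; C is a chain and C is not conditioned on; W is a fork and W is not conditioned on — no node blocks this path, so it is active.
Path 3: X → N ← W → V
  N is a collider and N is conditioned on, which opens it; W is a fork and W is not conditioned on — no node blocks this path, so it is active.
Because an active path exists, X and V are not d-separated.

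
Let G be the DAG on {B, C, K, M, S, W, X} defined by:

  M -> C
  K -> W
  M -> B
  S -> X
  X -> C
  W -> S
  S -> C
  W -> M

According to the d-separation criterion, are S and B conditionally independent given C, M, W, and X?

There are 3 undirected paths between S and B; checking each against the conditioning set {C, M, W, X}:
Path 1: S → C ← M → B
  M is a fork here and M is conditioned on, so the path is blocked at M.
Path 2: S → X → C ← M → B
  X is a chain here and X is conditioned on, so the path is blocked at X.
Path 3: S ← W → M → B
  W is a fork here and W is conditioned on, so the path is blocked at W.
Since every path is blocked, d-separation holds.

Yes — S and B are d-separated given {C, M, W, X}.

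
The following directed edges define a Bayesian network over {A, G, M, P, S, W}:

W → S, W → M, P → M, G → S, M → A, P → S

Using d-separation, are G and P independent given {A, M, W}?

We examine all 2 paths between G and P:
Path 1: G → S ← P
  S is a collider here and neither S nor any of its descendants is conditioned on, so the collider stays closed — the path is blocked at S.
Path 2: G → S ← W → M ← P
  S is a collider here and neither S nor any of its descendants is conditioned on, so the collider stays closed — the path is blocked at S.
Since every path is blocked, d-separation holds.

Yes — G and P are d-separated given {A, M, W}.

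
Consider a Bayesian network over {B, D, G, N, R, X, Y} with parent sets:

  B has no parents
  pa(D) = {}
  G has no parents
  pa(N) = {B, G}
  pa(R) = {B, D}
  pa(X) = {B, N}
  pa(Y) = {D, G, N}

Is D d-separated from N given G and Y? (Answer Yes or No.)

No

Enumerating the 4 paths from D to N and testing each for blocking by {G, Y}:
  1. D → Y ← G → N — Y:collider[open]; G:fork[blocks] ⇒ blocked
  2. D → Y ← N — Y:collider[open] ⇒ active
  3. D → R ← B → X ← N — R:collider[blocks]; B:fork[open]; X:collider[blocks] ⇒ blocked
  4. D → R ← B → N — R:collider[blocks]; B:fork[open] ⇒ blocked
At least one path is unblocked, so d-separation fails.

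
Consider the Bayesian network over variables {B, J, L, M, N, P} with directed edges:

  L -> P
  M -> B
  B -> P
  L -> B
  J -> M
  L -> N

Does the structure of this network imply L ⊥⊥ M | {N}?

Yes

There are 2 undirected paths between L and M; checking each against the conditioning set {N}:
Path 1: L → P ← B ← M
  P is a collider here and neither P nor any of its descendants is conditioned on, so the collider stays closed — the path is blocked at P.
Path 2: L → B ← M
  B is a collider here and neither B nor any of its descendants is conditioned on, so the collider stays closed — the path is blocked at B.
Every path is blocked, so L and M are d-separated given {N}.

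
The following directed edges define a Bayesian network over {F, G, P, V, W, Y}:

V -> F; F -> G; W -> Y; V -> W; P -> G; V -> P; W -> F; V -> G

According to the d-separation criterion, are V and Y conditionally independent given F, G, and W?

Enumerating the 4 paths from V to Y and testing each for blocking by {F, G, W}:
Path 1: V → F ← W → Y
  W is a fork here and W is conditioned on, so the path is blocked at W.
Path 2: V → W → Y
  W is a chain here and W is conditioned on, so the path is blocked at W.
Path 3: V → G ← F ← W → Y
  F is a chain here and F is conditioned on, so the path is blocked at F.
Path 4: V → P → G ← F ← W → Y
  F is a chain here and F is conditioned on, so the path is blocked at F.
All paths are blocked; V ⊥ Y | {F, G, W} holds.

Yes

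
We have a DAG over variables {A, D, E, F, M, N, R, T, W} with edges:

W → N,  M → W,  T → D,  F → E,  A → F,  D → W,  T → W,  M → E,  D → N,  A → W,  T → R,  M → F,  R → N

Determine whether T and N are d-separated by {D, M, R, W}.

5 paths connect T and N; each must be blocked for d-separation to hold:
Path 1: T → W ← D → N
  D is a fork here and D is conditioned on, so the path is blocked at D.
Path 2: T → W → N
  W is a chain here and W is conditioned on, so the path is blocked at W.
Path 3: T → D → W → N
  D is a chain here and D is conditioned on, so the path is blocked at D.
Path 4: T → D → N
  D is a chain here and D is conditioned on, so the path is blocked at D.
Path 5: T → R → N
  R is a chain here and R is conditioned on, so the path is blocked at R.
Since every path is blocked, d-separation holds.

Yes — T and N are d-separated given {D, M, R, W}.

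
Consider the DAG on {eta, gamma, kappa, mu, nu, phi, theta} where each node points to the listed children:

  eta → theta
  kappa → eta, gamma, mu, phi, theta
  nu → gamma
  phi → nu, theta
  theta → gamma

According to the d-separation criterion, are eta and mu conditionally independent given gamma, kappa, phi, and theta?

Yes

We examine all 6 paths between eta and mu:
  1. eta → theta → gamma ← kappa → mu — theta:chain[blocks]; gamma:collider[open]; kappa:fork[blocks] ⇒ blocked
  2. eta → theta → gamma ← nu ← phi ← kappa → mu — theta:chain[blocks]; gamma:collider[open]; nu:chain[open]; phi:chain[blocks]; kappa:fork[blocks] ⇒ blocked
  3. eta → theta ← kappa → mu — theta:collider[open]; kappa:fork[blocks] ⇒ blocked
  4. eta → theta ← phi ← kappa → mu — theta:collider[open]; phi:chain[blocks]; kappa:fork[blocks] ⇒ blocked
  5. eta → theta ← phi → nu → gamma ← kappa → mu — theta:collider[open]; phi:fork[blocks]; nu:chain[open]; gamma:collider[open]; kappa:fork[blocks] ⇒ blocked
  6. eta ← kappa → mu — kappa:fork[blocks] ⇒ blocked
All paths are blocked; eta ⊥ mu | {gamma, kappa, phi, theta} holds.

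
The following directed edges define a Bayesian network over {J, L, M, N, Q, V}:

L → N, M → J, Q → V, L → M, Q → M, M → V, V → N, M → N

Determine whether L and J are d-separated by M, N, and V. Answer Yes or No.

4 paths connect L and J; each must be blocked for d-separation to hold:
Path 1: L → N ← V ← Q → M → J
  V is a chain here and V is conditioned on, so the path is blocked at V.
Path 2: L → N ← V ← M → J
  V is a chain here and V is conditioned on, so the path is blocked at V.
Path 3: L → N ← M → J
  M is a fork here and M is conditioned on, so the path is blocked at M.
Path 4: L → M → J
  M is a chain here and M is conditioned on, so the path is blocked at M.
Since every path is blocked, d-separation holds.

Yes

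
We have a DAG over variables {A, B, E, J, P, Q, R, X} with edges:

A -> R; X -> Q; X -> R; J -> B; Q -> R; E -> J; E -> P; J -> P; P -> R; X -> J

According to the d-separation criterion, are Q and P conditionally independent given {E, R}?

No

We examine all 6 paths between Q and P:
  1. Q → R ← X → J ← E → P — R:collider[open]; X:fork[open]; J:collider[open]; E:fork[blocks] ⇒ blocked
  2. Q → R ← X → J → P — R:collider[open]; X:fork[open]; J:chain[open] ⇒ active
  3. Q → R ← P — R:collider[open] ⇒ active
  4. Q ← X → R ← P — X:fork[open]; R:collider[open] ⇒ active
  5. Q ← X → J ← E → P — X:fork[open]; J:collider[open]; E:fork[blocks] ⇒ blocked
  6. Q ← X → J → P — X:fork[open]; J:chain[open] ⇒ active
Since the path Q → R ← X → J → P is active, Q and P are not d-separated given {E, R}.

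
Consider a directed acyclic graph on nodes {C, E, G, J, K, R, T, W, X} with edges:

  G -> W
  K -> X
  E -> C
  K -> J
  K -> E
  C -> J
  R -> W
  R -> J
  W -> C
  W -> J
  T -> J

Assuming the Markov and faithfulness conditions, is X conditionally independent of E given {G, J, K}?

4 paths connect X and E; each must be blocked for d-separation to hold:
Path 1: X ← K → J ← W → C ← E
  K is a fork here and K is conditioned on, so the path is blocked at K.
Path 2: X ← K → J ← C ← E
  K is a fork here and K is conditioned on, so the path is blocked at K.
Path 3: X ← K → J ← R → W → C ← E
  K is a fork here and K is conditioned on, so the path is blocked at K.
Path 4: X ← K → E
  K is a fork here and K is conditioned on, so the path is blocked at K.
All paths are blocked; X ⊥ E | {G, J, K} holds.

Yes — X and E are d-separated given {G, J, K}.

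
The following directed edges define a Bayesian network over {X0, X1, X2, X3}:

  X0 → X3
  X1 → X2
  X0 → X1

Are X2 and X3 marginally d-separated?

No — X2 and X3 are not d-separated given ∅.

Only one path connects X2 and X3:
Path 1: X2 ← X1 ← X0 → X3
  X1 is a chain and X1 is not conditioned on; X0 is a fork and X0 is not conditioned on — no node blocks this path, so it is active.
At least one path is unblocked, so d-separation fails.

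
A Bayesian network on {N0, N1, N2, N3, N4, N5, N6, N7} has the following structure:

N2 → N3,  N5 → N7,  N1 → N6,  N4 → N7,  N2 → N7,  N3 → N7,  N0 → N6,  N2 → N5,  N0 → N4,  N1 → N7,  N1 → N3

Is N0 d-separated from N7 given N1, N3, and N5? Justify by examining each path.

No — N0 and N7 are not d-separated given {N1, N3, N5}.

There are 5 undirected paths between N0 and N7; checking each against the conditioning set {N1, N3, N5}:
Path 1: N0 → N6 ← N1 → N7
  N6 is a collider here and neither N6 nor any of its descendants is conditioned on, so the collider stays closed — the path is blocked at N6.
Path 2: N0 → N6 ← N1 → N3 ← N2 → N5 → N7
  N6 is a collider here and neither N6 nor any of its descendants is conditioned on, so the collider stays closed — the path is blocked at N6.
Path 3: N0 → N6 ← N1 → N3 ← N2 → N7
  N6 is a collider here and neither N6 nor any of its descendants is conditioned on, so the collider stays closed — the path is blocked at N6.
Path 4: N0 → N6 ← N1 → N3 → N7
  N6 is a collider here and neither N6 nor any of its descendants is conditioned on, so the collider stays closed — the path is blocked at N6.
Path 5: N0 → N4 → N7
  N4 is a chain and N4 is not conditioned on — no node blocks this path, so it is active.
Because an active path exists, N0 and N7 are not d-separated.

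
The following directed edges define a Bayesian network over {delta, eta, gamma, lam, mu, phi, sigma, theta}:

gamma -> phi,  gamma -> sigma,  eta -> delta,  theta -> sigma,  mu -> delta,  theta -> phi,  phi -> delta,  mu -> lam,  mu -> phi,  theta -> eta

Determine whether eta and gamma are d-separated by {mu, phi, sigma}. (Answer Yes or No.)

No

6 paths connect eta and gamma; each must be blocked for d-separation to hold:
Path 1: eta ← theta → sigma ← gamma
  theta is a fork and theta is not conditioned on; sigma is a collider and sigma is conditioned on, which opens it — no node blocks this path, so it is active.
Path 2: eta ← theta → phi ← gamma
  theta is a fork and theta is not conditioned on; phi is a collider and phi is conditioned on, which opens it — no node blocks this path, so it is active.
Path 3: eta → delta ← phi ← theta → sigma ← gamma
  delta is a collider here and neither delta nor any of its descendants is conditioned on, so the collider stays closed — the path is blocked at delta.
Path 4: eta → delta ← phi ← gamma
  delta is a collider here and neither delta nor any of its descendants is conditioned on, so the collider stays closed — the path is blocked at delta.
Path 5: eta → delta ← mu → phi ← theta → sigma ← gamma
  delta is a collider here and neither delta nor any of its descendants is conditioned on, so the collider stays closed — the path is blocked at delta.
Path 6: eta → delta ← mu → phi ← gamma
  delta is a collider here and neither delta nor any of its descendants is conditioned on, so the collider stays closed — the path is blocked at delta.
At least one path is unblocked, so d-separation fails.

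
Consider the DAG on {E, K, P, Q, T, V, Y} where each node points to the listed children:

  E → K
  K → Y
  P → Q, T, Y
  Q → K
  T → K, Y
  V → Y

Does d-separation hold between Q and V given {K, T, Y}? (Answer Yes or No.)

No

There are 6 undirected paths between Q and V; checking each against the conditioning set {K, T, Y}:
Path 1: Q ← P → Y ← V
  P is a fork and P is not conditioned on; Y is a collider and Y is conditioned on, which opens it — no node blocks this path, so it is active.
Path 2: Q ← P → T → Y ← V
  T is a chain here and T is conditioned on, so the path is blocked at T.
Path 3: Q ← P → T → K → Y ← V
  T is a chain here and T is conditioned on, so the path is blocked at T.
Path 4: Q → K → Y ← V
  K is a chain here and K is conditioned on, so the path is blocked at K.
Path 5: Q → K ← T → Y ← V
  T is a fork here and T is conditioned on, so the path is blocked at T.
Path 6: Q → K ← T ← P → Y ← V
  T is a chain here and T is conditioned on, so the path is blocked at T.
Because an active path exists, Q and V are not d-separated.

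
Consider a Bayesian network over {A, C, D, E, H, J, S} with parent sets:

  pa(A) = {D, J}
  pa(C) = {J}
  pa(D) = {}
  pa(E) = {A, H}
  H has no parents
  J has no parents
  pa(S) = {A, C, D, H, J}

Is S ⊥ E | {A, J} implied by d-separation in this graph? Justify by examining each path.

No

We examine all 5 paths between S and E:
Path 1: S ← J → A → E
  J is a fork here and J is conditioned on, so the path is blocked at J.
Path 2: S ← D → A → E
  A is a chain here and A is conditioned on, so the path is blocked at A.
Path 3: S ← A → E
  A is a fork here and A is conditioned on, so the path is blocked at A.
Path 4: S ← H → E
  H is a fork and H is not conditioned on — no node blocks this path, so it is active.
Path 5: S ← C ← J → A → E
  J is a fork here and J is conditioned on, so the path is blocked at J.
Because an active path exists, S and E are not d-separated.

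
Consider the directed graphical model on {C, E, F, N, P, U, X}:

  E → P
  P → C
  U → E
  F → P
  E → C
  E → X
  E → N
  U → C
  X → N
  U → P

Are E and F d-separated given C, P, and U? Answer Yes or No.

No

Enumerating the 5 paths from E to F and testing each for blocking by {C, P, U}:
  1. E ← U → C ← P ← F — U:fork[blocks]; C:collider[open]; P:chain[blocks] ⇒ blocked
  2. E ← U → P ← F — U:fork[blocks]; P:collider[open] ⇒ blocked
  3. E → C ← U → P ← F — C:collider[open]; U:fork[blocks]; P:collider[open] ⇒ blocked
  4. E → C ← P ← F — C:collider[open]; P:chain[blocks] ⇒ blocked
  5. E → P ← F — P:collider[open] ⇒ active
At least one path is unblocked, so d-separation fails.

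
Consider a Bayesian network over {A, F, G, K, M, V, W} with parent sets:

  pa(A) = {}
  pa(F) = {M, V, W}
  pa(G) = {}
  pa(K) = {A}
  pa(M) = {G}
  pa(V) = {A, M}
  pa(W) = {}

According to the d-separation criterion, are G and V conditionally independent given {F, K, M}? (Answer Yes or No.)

2 paths connect G and V; each must be blocked for d-separation to hold:
Path 1: G → M → V
  M is a chain here and M is conditioned on, so the path is blocked at M.
Path 2: G → M → F ← V
  M is a chain here and M is conditioned on, so the path is blocked at M.
Every path is blocked, so G and V are d-separated given {F, K, M}.

Yes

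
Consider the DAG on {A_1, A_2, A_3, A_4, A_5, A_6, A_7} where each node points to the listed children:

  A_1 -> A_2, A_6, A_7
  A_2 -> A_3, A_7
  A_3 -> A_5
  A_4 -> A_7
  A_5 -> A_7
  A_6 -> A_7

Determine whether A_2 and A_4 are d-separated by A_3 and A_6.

Yes

There are 4 undirected paths between A_2 and A_4; checking each against the conditioning set {A_3, A_6}:
Path 1: A_2 → A_7 ← A_4
  A_7 is a collider here and neither A_7 nor any of its descendants is conditioned on, so the collider stays closed — the path is blocked at A_7.
Path 2: A_2 → A_3 → A_5 → A_7 ← A_4
  A_3 is a chain here and A_3 is conditioned on, so the path is blocked at A_3.
Path 3: A_2 ← A_1 → A_6 → A_7 ← A_4
  A_6 is a chain here and A_6 is conditioned on, so the path is blocked at A_6.
Path 4: A_2 ← A_1 → A_7 ← A_4
  A_7 is a collider here and neither A_7 nor any of its descendants is conditioned on, so the collider stays closed — the path is blocked at A_7.
Since every path is blocked, d-separation holds.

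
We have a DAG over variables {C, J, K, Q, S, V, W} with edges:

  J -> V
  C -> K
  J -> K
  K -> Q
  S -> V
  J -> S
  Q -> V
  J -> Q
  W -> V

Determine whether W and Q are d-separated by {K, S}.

Yes

There are 5 undirected paths between W and Q; checking each against the conditioning set {K, S}:
Path 1: W → V ← Q
  V is a collider here and neither V nor any of its descendants is conditioned on, so the collider stays closed — the path is blocked at V.
Path 2: W → V ← J → Q
  V is a collider here and neither V nor any of its descendants is conditioned on, so the collider stays closed — the path is blocked at V.
Path 3: W → V ← J → K → Q
  V is a collider here and neither V nor any of its descendants is conditioned on, so the collider stays closed — the path is blocked at V.
Path 4: W → V ← S ← J → Q
  V is a collider here and neither V nor any of its descendants is conditioned on, so the collider stays closed — the path is blocked at V.
Path 5: W → V ← S ← J → K → Q
  V is a collider here and neither V nor any of its descendants is conditioned on, so the collider stays closed — the path is blocked at V.
Since every path is blocked, d-separation holds.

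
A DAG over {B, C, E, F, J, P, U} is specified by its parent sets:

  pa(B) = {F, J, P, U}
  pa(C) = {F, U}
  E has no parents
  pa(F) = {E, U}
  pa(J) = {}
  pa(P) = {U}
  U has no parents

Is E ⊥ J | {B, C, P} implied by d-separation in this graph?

5 paths connect E and J; each must be blocked for d-separation to hold:
Path 1: E → F → B ← J
  F is a chain and F is not conditioned on; B is a collider and B is conditioned on, which opens it — no node blocks this path, so it is active.
Path 2: E → F → C ← U → B ← J
  F is a chain and F is not conditioned on; C is a collider and C is conditioned on, which opens it; U is a fork and U is not conditioned on; B is a collider and B is conditioned on, which opens it — no node blocks this path, so it is active.
Path 3: E → F → C ← U → P → B ← J
  P is a chain here and P is conditioned on, so the path is blocked at P.
Path 4: E → F ← U → B ← J
  F is a collider and its descendant B is conditioned on, which opens it; U is a fork and U is not conditioned on; B is a collider and B is conditioned on, which opens it — no node blocks this path, so it is active.
Path 5: E → F ← U → P → B ← J
  P is a chain here and P is conditioned on, so the path is blocked at P.
At least one path is unblocked, so d-separation fails.

No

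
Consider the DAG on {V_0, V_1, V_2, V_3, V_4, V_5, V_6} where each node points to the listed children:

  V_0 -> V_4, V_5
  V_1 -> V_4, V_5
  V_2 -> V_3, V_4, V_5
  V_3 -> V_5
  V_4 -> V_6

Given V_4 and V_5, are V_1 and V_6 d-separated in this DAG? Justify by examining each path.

4 paths connect V_1 and V_6; each must be blocked for d-separation to hold:
Path 1: V_1 → V_5 ← V_0 → V_4 → V_6
  V_4 is a chain here and V_4 is conditioned on, so the path is blocked at V_4.
Path 2: V_1 → V_5 ← V_2 → V_4 → V_6
  V_4 is a chain here and V_4 is conditioned on, so the path is blocked at V_4.
Path 3: V_1 → V_5 ← V_3 ← V_2 → V_4 → V_6
  V_4 is a chain here and V_4 is conditioned on, so the path is blocked at V_4.
Path 4: V_1 → V_4 → V_6
  V_4 is a chain here and V_4 is conditioned on, so the path is blocked at V_4.
Since every path is blocked, d-separation holds.

Yes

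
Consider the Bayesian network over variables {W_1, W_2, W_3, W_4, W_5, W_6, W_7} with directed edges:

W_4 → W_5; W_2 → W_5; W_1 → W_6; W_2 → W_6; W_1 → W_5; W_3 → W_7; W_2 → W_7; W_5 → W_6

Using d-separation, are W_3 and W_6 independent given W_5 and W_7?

There are 3 undirected paths between W_3 and W_6; checking each against the conditioning set {W_5, W_7}:
Path 1: W_3 → W_7 ← W_2 → W_6
  W_7 is a collider and W_7 is conditioned on, which opens it; W_2 is a fork and W_2 is not conditioned on — no node blocks this path, so it is active.
Path 2: W_3 → W_7 ← W_2 → W_5 ← W_1 → W_6
  W_7 is a collider and W_7 is conditioned on, which opens it; W_2 is a fork and W_2 is not conditioned on; W_5 is a collider and W_5 is conditioned on, which opens it; W_1 is a fork and W_1 is not conditioned on — no node blocks this path, so it is active.
Path 3: W_3 → W_7 ← W_2 → W_5 → W_6
  W_5 is a chain here and W_5 is conditioned on, so the path is blocked at W_5.
Because an active path exists, W_3 and W_6 are not d-separated.

No — W_3 and W_6 are not d-separated given {W_5, W_7}.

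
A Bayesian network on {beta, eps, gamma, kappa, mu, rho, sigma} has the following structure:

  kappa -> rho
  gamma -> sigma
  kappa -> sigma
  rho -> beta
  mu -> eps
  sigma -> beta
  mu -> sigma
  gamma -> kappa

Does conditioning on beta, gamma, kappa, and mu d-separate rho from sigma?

Enumerating the 3 paths from rho to sigma and testing each for blocking by {beta, gamma, kappa, mu}:
Path 1: rho ← kappa → sigma
  kappa is a fork here and kappa is conditioned on, so the path is blocked at kappa.
Path 2: rho ← kappa ← gamma → sigma
  kappa is a chain here and kappa is conditioned on, so the path is blocked at kappa.
Path 3: rho → beta ← sigma
  beta is a collider and beta is conditioned on, which opens it — no node blocks this path, so it is active.
Because an active path exists, rho and sigma are not d-separated.

No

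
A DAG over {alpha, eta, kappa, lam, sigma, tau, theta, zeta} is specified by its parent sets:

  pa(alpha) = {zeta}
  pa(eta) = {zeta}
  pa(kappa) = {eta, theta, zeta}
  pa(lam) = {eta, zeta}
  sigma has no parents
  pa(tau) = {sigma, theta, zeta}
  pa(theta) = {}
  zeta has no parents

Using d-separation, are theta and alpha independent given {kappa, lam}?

There are 4 undirected paths between theta and alpha; checking each against the conditioning set {kappa, lam}:
  1. theta → tau ← zeta → alpha — tau:collider[blocks]; zeta:fork[open] ⇒ blocked
  2. theta → kappa ← eta → lam ← zeta → alpha — kappa:collider[open]; eta:fork[open]; lam:collider[open]; zeta:fork[open] ⇒ active
  3. theta → kappa ← eta ← zeta → alpha — kappa:collider[open]; eta:chain[open]; zeta:fork[open] ⇒ active
  4. theta → kappa ← zeta → alpha — kappa:collider[open]; zeta:fork[open] ⇒ active
Because an active path exists, theta and alpha are not d-separated.

No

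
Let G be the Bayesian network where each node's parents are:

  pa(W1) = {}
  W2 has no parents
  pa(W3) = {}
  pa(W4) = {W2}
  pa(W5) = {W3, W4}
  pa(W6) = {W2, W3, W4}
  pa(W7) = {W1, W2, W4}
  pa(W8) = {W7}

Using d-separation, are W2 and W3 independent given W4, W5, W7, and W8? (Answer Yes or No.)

Yes

Enumerating the 6 paths from W2 to W3 and testing each for blocking by {W4, W5, W7, W8}:
Path 1: W2 → W6 ← W3
  W6 is a collider here and neither W6 nor any of its descendants is conditioned on, so the collider stays closed — the path is blocked at W6.
Path 2: W2 → W6 ← W4 → W5 ← W3
  W6 is a collider here and neither W6 nor any of its descendants is conditioned on, so the collider stays closed — the path is blocked at W6.
Path 3: W2 → W7 ← W4 → W6 ← W3
  W4 is a fork here and W4 is conditioned on, so the path is blocked at W4.
Path 4: W2 → W7 ← W4 → W5 ← W3
  W4 is a fork here and W4 is conditioned on, so the path is blocked at W4.
Path 5: W2 → W4 → W6 ← W3
  W4 is a chain here and W4 is conditioned on, so the path is blocked at W4.
Path 6: W2 → W4 → W5 ← W3
  W4 is a chain here and W4 is conditioned on, so the path is blocked at W4.
Every path is blocked, so W2 and W3 are d-separated given {W4, W5, W7, W8}.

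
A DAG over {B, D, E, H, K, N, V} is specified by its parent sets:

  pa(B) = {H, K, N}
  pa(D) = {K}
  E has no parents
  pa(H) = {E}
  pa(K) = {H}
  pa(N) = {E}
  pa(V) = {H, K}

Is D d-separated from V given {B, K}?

Enumerating the 4 paths from D to V and testing each for blocking by {B, K}:
Path 1: D ← K → V
  K is a fork here and K is conditioned on, so the path is blocked at K.
Path 2: D ← K ← H → V
  K is a chain here and K is conditioned on, so the path is blocked at K.
Path 3: D ← K → B ← N ← E → H → V
  K is a fork here and K is conditioned on, so the path is blocked at K.
Path 4: D ← K → B ← H → V
  K is a fork here and K is conditioned on, so the path is blocked at K.
Every path is blocked, so D and V are d-separated given {B, K}.

Yes — D and V are d-separated given {B, K}.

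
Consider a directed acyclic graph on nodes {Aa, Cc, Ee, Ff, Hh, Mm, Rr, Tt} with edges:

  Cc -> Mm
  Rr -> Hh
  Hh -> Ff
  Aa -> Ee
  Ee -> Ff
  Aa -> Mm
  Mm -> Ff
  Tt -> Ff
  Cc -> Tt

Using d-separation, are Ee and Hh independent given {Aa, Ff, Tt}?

No

Enumerating the 3 paths from Ee to Hh and testing each for blocking by {Aa, Ff, Tt}:
  1. Ee → Ff ← Hh — Ff:collider[open] ⇒ active
  2. Ee ← Aa → Mm ← Cc → Tt → Ff ← Hh — Aa:fork[blocks]; Mm:collider[open]; Cc:fork[open]; Tt:chain[blocks]; Ff:collider[open] ⇒ blocked
  3. Ee ← Aa → Mm → Ff ← Hh — Aa:fork[blocks]; Mm:chain[open]; Ff:collider[open] ⇒ blocked
Since the path Ee → Ff ← Hh is active, Ee and Hh are not d-separated given {Aa, Ff, Tt}.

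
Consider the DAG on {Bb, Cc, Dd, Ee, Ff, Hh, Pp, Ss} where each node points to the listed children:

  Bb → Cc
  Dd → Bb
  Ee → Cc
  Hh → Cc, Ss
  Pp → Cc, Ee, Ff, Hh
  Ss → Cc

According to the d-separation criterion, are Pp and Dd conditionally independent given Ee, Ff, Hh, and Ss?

Enumerating the 4 paths from Pp to Dd and testing each for blocking by {Ee, Ff, Hh, Ss}:
Path 1: Pp → Cc ← Bb ← Dd
  Cc is a collider here and neither Cc nor any of its descendants is conditioned on, so the collider stays closed — the path is blocked at Cc.
Path 2: Pp → Ee → Cc ← Bb ← Dd
  Ee is a chain here and Ee is conditioned on, so the path is blocked at Ee.
Path 3: Pp → Hh → Ss → Cc ← Bb ← Dd
  Hh is a chain here and Hh is conditioned on, so the path is blocked at Hh.
Path 4: Pp → Hh → Cc ← Bb ← Dd
  Hh is a chain here and Hh is conditioned on, so the path is blocked at Hh.
Since every path is blocked, d-separation holds.

Yes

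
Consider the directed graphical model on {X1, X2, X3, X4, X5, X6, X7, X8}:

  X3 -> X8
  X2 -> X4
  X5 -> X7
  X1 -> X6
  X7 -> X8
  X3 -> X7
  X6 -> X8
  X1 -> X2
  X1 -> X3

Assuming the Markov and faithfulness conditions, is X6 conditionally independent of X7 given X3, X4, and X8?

No

There are 4 undirected paths between X6 and X7; checking each against the conditioning set {X3, X4, X8}:
Path 1: X6 ← X1 → X3 → X8 ← X7
  X3 is a chain here and X3 is conditioned on, so the path is blocked at X3.
Path 2: X6 ← X1 → X3 → X7
  X3 is a chain here and X3 is conditioned on, so the path is blocked at X3.
Path 3: X6 → X8 ← X3 → X7
  X3 is a fork here and X3 is conditioned on, so the path is blocked at X3.
Path 4: X6 → X8 ← X7
  X8 is a collider and X8 is conditioned on, which opens it — no node blocks this path, so it is active.
At least one path is unblocked, so d-separation fails.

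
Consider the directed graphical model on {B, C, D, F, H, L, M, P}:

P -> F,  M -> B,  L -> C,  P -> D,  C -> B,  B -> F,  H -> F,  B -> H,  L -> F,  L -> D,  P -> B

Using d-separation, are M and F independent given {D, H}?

Enumerating the 6 paths from M to F and testing each for blocking by {D, H}:
Path 1: M → B → H → F
  H is a chain here and H is conditioned on, so the path is blocked at H.
Path 2: M → B → F
  B is a chain and B is not conditioned on — no node blocks this path, so it is active.
Path 3: M → B ← P → F
  B is a collider and its descendant H is conditioned on, which opens it; P is a fork and P is not conditioned on — no node blocks this path, so it is active.
Path 4: M → B ← P → D ← L → F
  B is a collider and its descendant H is conditioned on, which opens it; P is a fork and P is not conditioned on; D is a collider and D is conditioned on, which opens it; L is a fork and L is not conditioned on — no node blocks this path, so it is active.
Path 5: M → B ← C ← L → F
  B is a collider and its descendant H is conditioned on, which opens it; C is a chain and C is not conditioned on; L is a fork and L is not conditioned on — no node blocks this path, so it is active.
Path 6: M → B ← C ← L → D ← P → F
  B is a collider and its descendant H is conditioned on, which opens it; C is a chain and C is not conditioned on; L is a fork and L is not conditioned on; D is a collider and D is conditioned on, which opens it; P is a fork and P is not conditioned on — no node blocks this path, so it is active.
At least one path is unblocked, so d-separation fails.

No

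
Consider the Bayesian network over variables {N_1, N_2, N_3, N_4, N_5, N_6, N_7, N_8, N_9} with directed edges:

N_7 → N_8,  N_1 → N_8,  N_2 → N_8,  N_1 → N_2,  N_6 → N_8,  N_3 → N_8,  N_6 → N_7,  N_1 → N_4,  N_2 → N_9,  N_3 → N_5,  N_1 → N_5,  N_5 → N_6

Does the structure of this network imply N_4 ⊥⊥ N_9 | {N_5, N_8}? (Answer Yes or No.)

No — N_4 and N_9 are not d-separated given {N_5, N_8}.

5 paths connect N_4 and N_9; each must be blocked for d-separation to hold:
Path 1: N_4 ← N_1 → N_5 → N_6 → N_7 → N_8 ← N_2 → N_9
  N_5 is a chain here and N_5 is conditioned on, so the path is blocked at N_5.
Path 2: N_4 ← N_1 → N_5 → N_6 → N_8 ← N_2 → N_9
  N_5 is a chain here and N_5 is conditioned on, so the path is blocked at N_5.
Path 3: N_4 ← N_1 → N_5 ← N_3 → N_8 ← N_2 → N_9
  N_1 is a fork and N_1 is not conditioned on; N_5 is a collider and N_5 is conditioned on, which opens it; N_3 is a fork and N_3 is not conditioned on; N_8 is a collider and N_8 is conditioned on, which opens it; N_2 is a fork and N_2 is not conditioned on — no node blocks this path, so it is active.
Path 4: N_4 ← N_1 → N_2 → N_9
  N_1 is a fork and N_1 is not conditioned on; N_2 is a chain and N_2 is not conditioned on — no node blocks this path, so it is active.
Path 5: N_4 ← N_1 → N_8 ← N_2 → N_9
  N_1 is a fork and N_1 is not conditioned on; N_8 is a collider and N_8 is conditioned on, which opens it; N_2 is a fork and N_2 is not conditioned on — no node blocks this path, so it is active.
Because an active path exists, N_4 and N_9 are not d-separated.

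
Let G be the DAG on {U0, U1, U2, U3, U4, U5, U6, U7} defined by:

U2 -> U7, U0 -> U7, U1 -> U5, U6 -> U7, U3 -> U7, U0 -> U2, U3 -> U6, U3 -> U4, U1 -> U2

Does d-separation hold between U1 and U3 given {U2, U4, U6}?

There are 4 undirected paths between U1 and U3; checking each against the conditioning set {U2, U4, U6}:
Path 1: U1 → U2 ← U0 → U7 ← U3
  U7 is a collider here and neither U7 nor any of its descendants is conditioned on, so the collider stays closed — the path is blocked at U7.
Path 2: U1 → U2 ← U0 → U7 ← U6 ← U3
  U7 is a collider here and neither U7 nor any of its descendants is conditioned on, so the collider stays closed — the path is blocked at U7.
Path 3: U1 → U2 → U7 ← U3
  U2 is a chain here and U2 is conditioned on, so the path is blocked at U2.
Path 4: U1 → U2 → U7 ← U6 ← U3
  U2 is a chain here and U2 is conditioned on, so the path is blocked at U2.
All paths are blocked; U1 ⊥ U3 | {U2, U4, U6} holds.

Yes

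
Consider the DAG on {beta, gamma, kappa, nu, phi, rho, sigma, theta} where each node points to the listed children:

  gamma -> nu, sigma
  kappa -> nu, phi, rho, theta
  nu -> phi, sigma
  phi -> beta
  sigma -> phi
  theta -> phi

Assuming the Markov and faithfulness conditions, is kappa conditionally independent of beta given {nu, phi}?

Enumerating the 5 paths from kappa to beta and testing each for blocking by {nu, phi}:
Path 1: kappa → nu ← gamma → sigma → phi → beta
  phi is a chain here and phi is conditioned on, so the path is blocked at phi.
Path 2: kappa → nu → sigma → phi → beta
  nu is a chain here and nu is conditioned on, so the path is blocked at nu.
Path 3: kappa → nu → phi → beta
  nu is a chain here and nu is conditioned on, so the path is blocked at nu.
Path 4: kappa → theta → phi → beta
  phi is a chain here and phi is conditioned on, so the path is blocked at phi.
Path 5: kappa → phi → beta
  phi is a chain here and phi is conditioned on, so the path is blocked at phi.
Every path is blocked, so kappa and beta are d-separated given {nu, phi}.

Yes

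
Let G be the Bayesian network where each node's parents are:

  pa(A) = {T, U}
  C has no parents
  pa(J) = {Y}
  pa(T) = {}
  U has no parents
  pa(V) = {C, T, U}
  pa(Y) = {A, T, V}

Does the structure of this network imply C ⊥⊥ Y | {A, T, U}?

There are 5 undirected paths between C and Y; checking each against the conditioning set {A, T, U}:
Path 1: C → V → Y
  V is a chain and V is not conditioned on — no node blocks this path, so it is active.
Path 2: C → V ← U → A → Y
  V is a collider here and neither V nor any of its descendants is conditioned on, so the collider stays closed — the path is blocked at V.
Path 3: C → V ← U → A ← T → Y
  V is a collider here and neither V nor any of its descendants is conditioned on, so the collider stays closed — the path is blocked at V.
Path 4: C → V ← T → Y
  V is a collider here and neither V nor any of its descendants is conditioned on, so the collider stays closed — the path is blocked at V.
Path 5: C → V ← T → A → Y
  V is a collider here and neither V nor any of its descendants is conditioned on, so the collider stays closed — the path is blocked at V.
At least one path is unblocked, so d-separation fails.

No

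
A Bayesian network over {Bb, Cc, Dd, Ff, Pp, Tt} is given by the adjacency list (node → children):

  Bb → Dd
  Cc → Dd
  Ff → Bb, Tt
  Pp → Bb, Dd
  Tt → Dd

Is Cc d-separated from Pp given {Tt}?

Enumerating the 3 paths from Cc to Pp and testing each for blocking by {Tt}:
  1. Cc → Dd ← Bb ← Pp — Dd:collider[blocks]; Bb:chain[open] ⇒ blocked
  2. Cc → Dd ← Tt ← Ff → Bb ← Pp — Dd:collider[blocks]; Tt:chain[blocks]; Ff:fork[open]; Bb:collider[blocks] ⇒ blocked
  3. Cc → Dd ← Pp — Dd:collider[blocks] ⇒ blocked
All paths are blocked; Cc ⊥ Pp | {Tt} holds.

Yes — Cc and Pp are d-separated given {Tt}.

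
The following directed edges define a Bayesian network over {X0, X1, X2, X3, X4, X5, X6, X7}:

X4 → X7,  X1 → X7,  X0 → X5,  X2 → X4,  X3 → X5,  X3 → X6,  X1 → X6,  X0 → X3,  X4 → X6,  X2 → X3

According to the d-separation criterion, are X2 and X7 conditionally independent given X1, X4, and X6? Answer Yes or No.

4 paths connect X2 and X7; each must be blocked for d-separation to hold:
Path 1: X2 → X4 → X6 ← X1 → X7
  X4 is a chain here and X4 is conditioned on, so the path is blocked at X4.
Path 2: X2 → X4 → X7
  X4 is a chain here and X4 is conditioned on, so the path is blocked at X4.
Path 3: X2 → X3 → X6 ← X4 → X7
  X4 is a fork here and X4 is conditioned on, so the path is blocked at X4.
Path 4: X2 → X3 → X6 ← X1 → X7
  X1 is a fork here and X1 is conditioned on, so the path is blocked at X1.
Every path is blocked, so X2 and X7 are d-separated given {X1, X4, X6}.

Yes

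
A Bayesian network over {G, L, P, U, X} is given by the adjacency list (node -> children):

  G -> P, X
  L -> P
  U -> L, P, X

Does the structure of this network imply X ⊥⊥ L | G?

No

We examine all 4 paths between X and L:
  1. X ← U → L — U:fork[open] ⇒ active
  2. X ← U → P ← L — U:fork[open]; P:collider[blocks] ⇒ blocked
  3. X ← G → P ← L — G:fork[blocks]; P:collider[blocks] ⇒ blocked
  4. X ← G → P ← U → L — G:fork[blocks]; P:collider[blocks]; U:fork[open] ⇒ blocked
Because an active path exists, X and L are not d-separated.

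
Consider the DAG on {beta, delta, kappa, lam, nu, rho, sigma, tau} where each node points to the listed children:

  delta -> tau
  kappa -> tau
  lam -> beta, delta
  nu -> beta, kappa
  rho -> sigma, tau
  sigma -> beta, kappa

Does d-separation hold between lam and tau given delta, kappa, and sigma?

5 paths connect lam and tau; each must be blocked for d-separation to hold:
Path 1: lam → beta ← sigma ← rho → tau
  beta is a collider here and neither beta nor any of its descendants is conditioned on, so the collider stays closed — the path is blocked at beta.
Path 2: lam → beta ← sigma → kappa → tau
  beta is a collider here and neither beta nor any of its descendants is conditioned on, so the collider stays closed — the path is blocked at beta.
Path 3: lam → beta ← nu → kappa ← sigma ← rho → tau
  beta is a collider here and neither beta nor any of its descendants is conditioned on, so the collider stays closed — the path is blocked at beta.
Path 4: lam → beta ← nu → kappa → tau
  beta is a collider here and neither beta nor any of its descendants is conditioned on, so the collider stays closed — the path is blocked at beta.
Path 5: lam → delta → tau
  delta is a chain here and delta is conditioned on, so the path is blocked at delta.
All paths are blocked; lam ⊥ tau | {delta, kappa, sigma} holds.

Yes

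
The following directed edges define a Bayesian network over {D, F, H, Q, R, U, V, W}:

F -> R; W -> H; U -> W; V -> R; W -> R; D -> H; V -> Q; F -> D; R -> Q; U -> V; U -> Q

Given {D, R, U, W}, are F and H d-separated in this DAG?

Yes

Enumerating the 6 paths from F to H and testing each for blocking by {D, R, U, W}:
  1. F → R → Q ← U → W → H — R:chain[blocks]; Q:collider[blocks]; U:fork[blocks]; W:chain[blocks] ⇒ blocked
  2. F → R → Q ← V ← U → W → H — R:chain[blocks]; Q:collider[blocks]; V:chain[open]; U:fork[blocks]; W:chain[blocks] ⇒ blocked
  3. F → R ← W → H — R:collider[open]; W:fork[blocks] ⇒ blocked
  4. F → R ← V → Q ← U → W → H — R:collider[open]; V:fork[open]; Q:collider[blocks]; U:fork[blocks]; W:chain[blocks] ⇒ blocked
  5. F → R ← V ← U → W → H — R:collider[open]; V:chain[open]; U:fork[blocks]; W:chain[blocks] ⇒ blocked
  6. F → D → H — D:chain[blocks] ⇒ blocked
Since every path is blocked, d-separation holds.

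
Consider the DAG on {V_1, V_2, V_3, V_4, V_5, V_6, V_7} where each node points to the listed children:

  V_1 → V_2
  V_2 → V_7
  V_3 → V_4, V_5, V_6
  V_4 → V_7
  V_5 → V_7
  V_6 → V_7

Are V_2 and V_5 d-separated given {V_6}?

Yes

Enumerating the 3 paths from V_2 to V_5 and testing each for blocking by {V_6}:
  1. V_2 → V_7 ← V_5 — V_7:collider[blocks] ⇒ blocked
  2. V_2 → V_7 ← V_4 ← V_3 → V_5 — V_7:collider[blocks]; V_4:chain[open]; V_3:fork[open] ⇒ blocked
  3. V_2 → V_7 ← V_6 ← V_3 → V_5 — V_7:collider[blocks]; V_6:chain[blocks]; V_3:fork[open] ⇒ blocked
Since every path is blocked, d-separation holds.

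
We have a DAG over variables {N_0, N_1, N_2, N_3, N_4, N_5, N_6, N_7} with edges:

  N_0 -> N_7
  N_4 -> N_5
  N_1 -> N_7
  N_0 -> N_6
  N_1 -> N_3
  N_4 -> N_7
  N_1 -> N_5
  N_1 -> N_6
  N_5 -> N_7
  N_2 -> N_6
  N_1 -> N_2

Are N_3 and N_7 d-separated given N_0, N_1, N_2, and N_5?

Enumerating the 5 paths from N_3 to N_7 and testing each for blocking by {N_0, N_1, N_2, N_5}:
Path 1: N_3 ← N_1 → N_7
  N_1 is a fork here and N_1 is conditioned on, so the path is blocked at N_1.
Path 2: N_3 ← N_1 → N_2 → N_6 ← N_0 → N_7
  N_1 is a fork here and N_1 is conditioned on, so the path is blocked at N_1.
Path 3: N_3 ← N_1 → N_5 → N_7
  N_1 is a fork here and N_1 is conditioned on, so the path is blocked at N_1.
Path 4: N_3 ← N_1 → N_5 ← N_4 → N_7
  N_1 is a fork here and N_1 is conditioned on, so the path is blocked at N_1.
Path 5: N_3 ← N_1 → N_6 ← N_0 → N_7
  N_1 is a fork here and N_1 is conditioned on, so the path is blocked at N_1.
All paths are blocked; N_3 ⊥ N_7 | {N_0, N_1, N_2, N_5} holds.

Yes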